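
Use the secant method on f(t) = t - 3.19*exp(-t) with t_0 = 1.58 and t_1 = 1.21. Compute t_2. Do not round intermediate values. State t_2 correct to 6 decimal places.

1.065858

f(t_0) = 0.922939, f(t_1) = 0.258751
t_2 = 1.210000 - (0.258751)·(1.210000 - 1.580000)/(0.258751 - (0.922939)) = 1.065858; f(t_2) = -0.032882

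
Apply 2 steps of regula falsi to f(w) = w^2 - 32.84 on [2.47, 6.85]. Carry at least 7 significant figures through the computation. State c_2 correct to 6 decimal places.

5.694655

f(2.470000) = -26.739100, f(6.850000) = 14.082500
step 1: c = 5.339002, f(c) = -4.335056 < 0 → new bracket [5.339002, 6.850000]
step 2: c = 5.694655, f(c) = -0.410902 < 0 → new bracket [5.694655, 6.850000]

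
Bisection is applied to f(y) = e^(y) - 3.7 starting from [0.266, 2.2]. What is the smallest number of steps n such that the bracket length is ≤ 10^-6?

21

Initial width b − a = 2.2 − 0.266 = 1.934000.
After n steps the width is (b−a)/2^n; need (b−a)/2^n ≤ 10^-6.
So n ≥ log₂(1.934000/10^-6) = log₂(1934000.0000) ≈ 20.8832.
Hence n = 21.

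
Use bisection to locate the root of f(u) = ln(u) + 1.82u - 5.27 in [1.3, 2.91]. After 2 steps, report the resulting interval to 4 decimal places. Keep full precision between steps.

[2.1050, 2.5075]

f(1.300000) = -2.641636, f(2.910000) = 1.094353 (opposite signs)
step 1: m = 2.105000, f(m) = -0.694585 < 0 → root in [2.105000, 2.910000]
step 2: m = 2.507500, f(m) = 0.212936 > 0 → root in [2.105000, 2.507500]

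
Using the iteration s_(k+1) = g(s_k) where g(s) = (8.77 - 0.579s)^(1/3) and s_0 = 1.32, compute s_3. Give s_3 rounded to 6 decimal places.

1.968769

s_1 = g(1.320000) = 2.000477
s_2 = g(2.000477) = 1.967106
s_3 = g(1.967106) = 1.968769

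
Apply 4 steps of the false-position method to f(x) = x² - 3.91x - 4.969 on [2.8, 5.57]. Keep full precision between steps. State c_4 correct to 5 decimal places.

f(2.800000) = -8.077000, f(5.570000) = 4.277200
step 1: c = 4.610987, f(c) = -1.736760 < 0 → new bracket [4.610987, 5.570000]
step 2: c = 4.887938, f(c) = -0.188898 < 0 → new bracket [4.887938, 5.570000]
step 3: c = 4.916787, f(c) = -0.018844 < 0 → new bracket [4.916787, 5.570000]
step 4: c = 4.919652, f(c) = -0.001863 < 0 → new bracket [4.919652, 5.570000]

4.91965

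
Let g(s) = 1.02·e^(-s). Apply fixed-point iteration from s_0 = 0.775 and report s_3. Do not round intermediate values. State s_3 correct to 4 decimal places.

0.5392

s_1 = g(0.775000) = 0.469918
s_2 = g(0.469918) = 0.637555
s_3 = g(0.637555) = 0.539155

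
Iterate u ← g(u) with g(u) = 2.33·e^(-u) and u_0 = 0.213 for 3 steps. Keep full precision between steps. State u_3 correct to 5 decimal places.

1.63460

u_1 = g(0.213000) = 1.883004
u_2 = g(1.883004) = 0.354469
u_3 = g(0.354469) = 1.634603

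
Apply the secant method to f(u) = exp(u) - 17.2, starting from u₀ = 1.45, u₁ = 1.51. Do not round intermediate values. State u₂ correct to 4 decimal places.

4.3945

Secant update: u_(k+1) = u_k − f(u_k)·(u_k − u_(k-1))/(f(u_k) − f(u_(k-1))).
f(u_0) = -12.936885, f(u_1) = -12.673269
u_2 = 1.510000 - (-12.673269)·(1.510000 - 1.450000)/(-12.673269 - (-12.936885)) = 4.394481; f(u_2) = 63.802581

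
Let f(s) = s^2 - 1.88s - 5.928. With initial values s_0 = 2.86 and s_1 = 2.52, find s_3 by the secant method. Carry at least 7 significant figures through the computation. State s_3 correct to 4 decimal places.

f(s_0) = -3.125200, f(s_1) = -4.315200
s_2 = 2.520000 - (-4.315200)·(2.520000 - 2.860000)/(-4.315200 - (-3.125200)) = 3.752914; f(s_2) = 1.100887
s_3 = 3.752914 - (1.100887)·(3.752914 - 2.520000)/(1.100887 - (-4.315200)) = 3.502309; f(s_3) = -0.246172

3.5023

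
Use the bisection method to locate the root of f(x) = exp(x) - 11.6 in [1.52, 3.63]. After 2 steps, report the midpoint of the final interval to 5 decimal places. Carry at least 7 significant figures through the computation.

f(1.520000) = -7.027775, f(3.630000) = 26.112817 (opposite signs)
step 1: m = 2.575000, f(m) = 1.531317 > 0 → root in [1.520000, 2.575000]
step 2: m = 2.047500, f(m) = -3.851494 < 0 → root in [2.047500, 2.575000]
Midpoint of [2.047500, 2.575000] = 2.311250

2.31125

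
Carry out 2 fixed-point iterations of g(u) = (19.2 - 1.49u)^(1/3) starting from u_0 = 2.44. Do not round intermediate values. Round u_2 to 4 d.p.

u_1 = g(2.440000) = 2.496764
u_2 = g(2.496764) = 2.492233

2.4922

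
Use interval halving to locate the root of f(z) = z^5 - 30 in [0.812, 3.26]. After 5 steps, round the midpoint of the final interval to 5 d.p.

f(0.812000) = -29.646996, f(3.260000) = 338.203575 (opposite signs)
step 1: m = 2.036000, f(m) = 4.985563 > 0 → root in [0.812000, 2.036000]
step 2: m = 1.424000, f(m) = -24.144689 < 0 → root in [1.424000, 2.036000]
step 3: m = 1.730000, f(m) = -14.503611 < 0 → root in [1.730000, 2.036000]
step 4: m = 1.883000, f(m) = -6.327093 < 0 → root in [1.883000, 2.036000]
step 5: m = 1.959500, f(m) = -1.111410 < 0 → root in [1.959500, 2.036000]
Midpoint of [1.959500, 2.036000] = 1.997750

1.99775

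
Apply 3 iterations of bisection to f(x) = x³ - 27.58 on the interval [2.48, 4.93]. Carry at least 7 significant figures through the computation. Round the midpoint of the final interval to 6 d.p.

2.939375

f(2.480000) = -12.327008, f(4.930000) = 92.243157 (opposite signs)
step 1: m = 3.705000, f(m) = 23.278628 > 0 → root in [2.480000, 3.705000]
step 2: m = 3.092500, f(m) = 1.995298 > 0 → root in [2.480000, 3.092500]
step 3: m = 2.786250, f(m) = -5.949814 < 0 → root in [2.786250, 3.092500]
Midpoint of [2.786250, 3.092500] = 2.939375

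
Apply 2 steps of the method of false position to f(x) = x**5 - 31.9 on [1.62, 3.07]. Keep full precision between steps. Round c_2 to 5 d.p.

f(1.620000) = -20.742290, f(3.070000) = 240.804232
step 1: c = 1.734994, f(c) = -16.178641 < 0 → new bracket [1.734994, 3.070000]
step 2: c = 1.819041, f(c) = -11.983531 < 0 → new bracket [1.819041, 3.070000]

1.81904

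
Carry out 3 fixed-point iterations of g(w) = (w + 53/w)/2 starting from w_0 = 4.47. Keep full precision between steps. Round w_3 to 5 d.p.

7.28027

w_1 = g(4.470000) = 8.163412
w_2 = g(8.163412) = 7.327898
w_3 = g(7.327898) = 7.280266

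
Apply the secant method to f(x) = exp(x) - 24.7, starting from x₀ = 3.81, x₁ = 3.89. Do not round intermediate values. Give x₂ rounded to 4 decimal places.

3.3749

Secant update: x_(k+1) = x_k − f(x_k)·(x_k − x_(k-1))/(f(x_k) − f(x_(k-1))).
f(x_0) = 20.450439, f(x_1) = 24.210887
x_2 = 3.890000 - (24.210887)·(3.890000 - 3.810000)/(24.210887 - (20.450439)) = 3.374936; f(x_2) = 4.522416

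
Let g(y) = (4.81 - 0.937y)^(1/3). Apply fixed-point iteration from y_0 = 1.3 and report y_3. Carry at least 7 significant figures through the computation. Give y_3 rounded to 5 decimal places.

y_1 = g(1.300000) = 1.531469
y_2 = g(1.531469) = 1.500002
y_3 = g(1.500002) = 1.504357

1.50436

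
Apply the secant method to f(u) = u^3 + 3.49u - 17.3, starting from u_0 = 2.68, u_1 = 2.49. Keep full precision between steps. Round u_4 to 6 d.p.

f(u_0) = 11.302032, f(u_1) = 6.828349
u_2 = 2.490000 - (6.828349)·(2.490000 - 2.680000)/(6.828349 - (11.302032)) = 2.199996; f(u_2) = 1.025927
u_3 = 2.199996 - (1.025927)·(2.199996 - 2.490000)/(1.025927 - (6.828349)) = 2.148720; f(u_3) = 0.119673
u_4 = 2.148720 - (0.119673)·(2.148720 - 2.199996)/(0.119673 - (1.025927)) = 2.141949; f(u_4) = 0.002551

2.141949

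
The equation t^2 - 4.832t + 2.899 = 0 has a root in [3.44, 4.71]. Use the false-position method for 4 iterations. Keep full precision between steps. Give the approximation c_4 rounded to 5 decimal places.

4.12970

False-position update: c = (a·f(b) − b·f(a))/(f(b) − f(a)); replace the endpoint whose sign matches f(c).
f(3.440000) = -1.889480, f(4.710000) = 2.324380
step 1: c = 4.009464, f(c) = -0.398930 < 0 → new bracket [4.009464, 4.710000]
step 2: c = 4.112083, f(c) = -0.061358 < 0 → new bracket [4.112083, 4.710000]
step 3: c = 4.127461, f(c) = -0.008958 < 0 → new bracket [4.127461, 4.710000]
step 4: c = 4.129697, f(c) = -0.001298 < 0 → new bracket [4.129697, 4.710000]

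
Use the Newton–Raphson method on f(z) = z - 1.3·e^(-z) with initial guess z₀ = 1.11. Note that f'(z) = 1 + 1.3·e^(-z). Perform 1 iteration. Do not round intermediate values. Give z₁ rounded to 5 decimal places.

0.63285

z_0 = 1.110000: f = 0.681573, f' = 1.428427 → z_1 = 1.110000 - (0.681573)/(1.428427) = 0.632850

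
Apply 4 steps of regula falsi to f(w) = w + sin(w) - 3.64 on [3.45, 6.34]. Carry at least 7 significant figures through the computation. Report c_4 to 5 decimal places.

f(3.450000) = -0.493542, f(6.340000) = 2.756784
step 1: c = 3.888828, f(c) = -0.430785 < 0 → new bracket [3.888828, 6.340000]
step 2: c = 4.220093, f(c) = -0.301157 < 0 → new bracket [4.220093, 6.340000]
step 3: c = 4.428869, f(c) = -0.171208 < 0 → new bracket [4.428869, 6.340000]
step 4: c = 4.540618, f(c) = -0.084666 < 0 → new bracket [4.540618, 6.340000]

4.54062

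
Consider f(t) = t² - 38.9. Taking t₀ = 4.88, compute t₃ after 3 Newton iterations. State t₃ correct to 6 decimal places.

6.236987

f'(t) = 2t
t_0 = 4.880000: f = -15.085600, f' = 9.760000 → t_1 = 4.880000 - (-15.085600)/(9.760000) = 6.425656
t_1 = 6.425656: f = 2.389052, f' = 12.851311 → t_2 = 6.425656 - (2.389052)/(12.851311) = 6.239756
t_2 = 6.239756: f = 0.034559, f' = 12.479513 → t_3 = 6.239756 - (0.034559)/(12.479513) = 6.236987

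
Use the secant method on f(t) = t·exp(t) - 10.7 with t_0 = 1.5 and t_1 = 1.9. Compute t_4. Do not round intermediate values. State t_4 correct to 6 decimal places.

1.788761

f(t_0) = -3.977466, f(t_1) = 2.003199
t_2 = 1.900000 - (2.003199)·(1.900000 - 1.500000)/(2.003199 - (-3.977466)) = 1.766022; f(t_2) = -0.373112
t_3 = 1.766022 - (-0.373112)·(1.766022 - 1.900000)/(-0.373112 - (2.003199)) = 1.787058; f(t_3) = -0.027945
t_4 = 1.787058 - (-0.027945)·(1.787058 - 1.766022)/(-0.027945 - (-0.373112)) = 1.788761; f(t_4) = 0.000434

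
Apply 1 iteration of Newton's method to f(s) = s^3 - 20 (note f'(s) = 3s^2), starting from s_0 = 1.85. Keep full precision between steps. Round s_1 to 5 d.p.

Newton update: s ← s − f(s)/f'(s).
s_0 = 1.850000: f = -13.668375, f' = 10.267500 → s_1 = 1.850000 - (-13.668375)/(10.267500) = 3.181227

3.18123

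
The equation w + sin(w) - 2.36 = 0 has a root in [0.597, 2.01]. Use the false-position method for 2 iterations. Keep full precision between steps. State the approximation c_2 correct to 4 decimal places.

f(0.597000) = -1.200836, f(2.010000) = 0.555091
step 1: c = 1.563317, f(c) = 0.203289 > 0 → new bracket [0.597000, 1.563317]
step 2: c = 1.423414, f(c) = 0.052573 > 0 → new bracket [0.597000, 1.423414]

1.4234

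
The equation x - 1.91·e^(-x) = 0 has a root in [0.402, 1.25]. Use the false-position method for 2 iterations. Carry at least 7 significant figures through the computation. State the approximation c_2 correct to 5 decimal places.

f(0.402000) = -0.875753, f(1.250000) = 0.702776
step 1: c = 0.872463, f(c) = 0.074233 > 0 → new bracket [0.402000, 0.872463]
step 2: c = 0.835700, f(c) = 0.007580 > 0 → new bracket [0.402000, 0.835700]

0.83570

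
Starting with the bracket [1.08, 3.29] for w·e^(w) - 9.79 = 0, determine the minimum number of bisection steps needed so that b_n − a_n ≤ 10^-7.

Initial width b − a = 3.29 − 1.08 = 2.210000.
After n steps the width is (b−a)/2^n; need (b−a)/2^n ≤ 10^-7.
So n ≥ log₂(2.210000/10^-7) = log₂(22100000.0000) ≈ 24.3975.
Hence n = 25.

25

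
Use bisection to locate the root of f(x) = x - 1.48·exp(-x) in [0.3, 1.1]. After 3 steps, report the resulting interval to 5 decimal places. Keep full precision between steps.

[0.70000, 0.80000]

f(0.300000) = -0.796411, f(1.100000) = 0.607351 (opposite signs)
step 1: m = 0.700000, f(m) = -0.034946 < 0 → root in [0.700000, 1.100000]
step 2: m = 0.900000, f(m) = 0.298277 > 0 → root in [0.700000, 0.900000]
step 3: m = 0.800000, f(m) = 0.134993 > 0 → root in [0.700000, 0.800000]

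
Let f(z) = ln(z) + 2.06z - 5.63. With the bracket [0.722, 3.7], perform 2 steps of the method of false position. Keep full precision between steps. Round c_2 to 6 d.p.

False-position update: c = (a·f(b) − b·f(a))/(f(b) − f(a)); replace the endpoint whose sign matches f(c).
f(0.722000) = -4.468410, f(3.700000) = 3.300333
step 1: c = 2.434880, f(c) = 0.275751 > 0 → new bracket [0.722000, 2.434880]
step 2: c = 2.335320, f(c) = 0.028909 > 0 → new bracket [0.722000, 2.335320]

2.335320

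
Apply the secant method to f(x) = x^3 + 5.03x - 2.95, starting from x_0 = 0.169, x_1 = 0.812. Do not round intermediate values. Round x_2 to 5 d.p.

0.52682

Secant update: x_(k+1) = x_k − f(x_k)·(x_k − x_(k-1))/(f(x_k) − f(x_(k-1))).
f(x_0) = -2.095103, f(x_1) = 1.669747
x_2 = 0.812000 - (1.669747)·(0.812000 - 0.169000)/(1.669747 - (-2.095103)) = 0.526823; f(x_2) = -0.153863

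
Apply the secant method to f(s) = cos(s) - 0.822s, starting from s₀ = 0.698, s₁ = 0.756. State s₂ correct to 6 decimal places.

f(s_0) = 0.192373, f(s_1) = 0.106154
s_2 = 0.756000 - (0.106154)·(0.756000 - 0.698000)/(0.106154 - (0.192373)) = 0.827410; f(s_2) = -0.003347

0.827410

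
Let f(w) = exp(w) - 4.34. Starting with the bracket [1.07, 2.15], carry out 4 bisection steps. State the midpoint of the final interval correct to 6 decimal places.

f(1.070000) = -1.424621, f(2.150000) = 4.244858 (opposite signs)
step 1: m = 1.610000, f(m) = 0.662811 > 0 → root in [1.070000, 1.610000]
step 2: m = 1.340000, f(m) = -0.520956 < 0 → root in [1.340000, 1.610000]
step 3: m = 1.475000, f(m) = 0.031036 > 0 → root in [1.340000, 1.475000]
step 4: m = 1.407500, f(m) = -0.254272 < 0 → root in [1.407500, 1.475000]
Midpoint of [1.407500, 1.475000] = 1.441250

1.441250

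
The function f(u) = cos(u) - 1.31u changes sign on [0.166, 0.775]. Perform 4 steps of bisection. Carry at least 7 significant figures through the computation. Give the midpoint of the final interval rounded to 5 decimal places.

0.60372

f(0.166000) = 0.768794, f(0.775000) = -0.300829 (opposite signs)
step 1: m = 0.470500, f(m) = 0.274987 > 0 → root in [0.470500, 0.775000]
step 2: m = 0.622750, f(m) = -0.003525 < 0 → root in [0.470500, 0.622750]
step 3: m = 0.546625, f(m) = 0.138205 > 0 → root in [0.546625, 0.622750]
step 4: m = 0.584688, f(m) = 0.067944 > 0 → root in [0.584688, 0.622750]
Midpoint of [0.584688, 0.622750] = 0.603719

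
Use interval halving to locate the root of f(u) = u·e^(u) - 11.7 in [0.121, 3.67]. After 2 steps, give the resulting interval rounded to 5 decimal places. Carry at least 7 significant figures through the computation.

f(0.121000) = -11.563436, f(3.670000) = 132.354495 (opposite signs)
step 1: m = 1.895500, f(m) = 0.916212 > 0 → root in [0.121000, 1.895500]
step 2: m = 1.008250, f(m) = -8.936588 < 0 → root in [1.008250, 1.895500]

[1.00825, 1.89550]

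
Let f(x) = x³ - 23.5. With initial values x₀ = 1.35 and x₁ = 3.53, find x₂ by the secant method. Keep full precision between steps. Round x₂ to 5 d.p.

2.45451

f(x_0) = -21.039625, f(x_1) = 20.486977
x_2 = 3.530000 - (20.486977)·(3.530000 - 1.350000)/(20.486977 - (-21.039625)) = 2.454506; f(x_2) = -8.712583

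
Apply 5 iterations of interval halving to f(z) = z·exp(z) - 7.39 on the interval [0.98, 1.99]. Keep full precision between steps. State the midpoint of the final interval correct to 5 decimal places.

f(0.980000) = -4.778833, f(1.990000) = 7.167912 (opposite signs)
step 1: m = 1.485000, f(m) = -0.833776 < 0 → root in [1.485000, 1.990000]
step 2: m = 1.737500, f(m) = 2.484417 > 0 → root in [1.485000, 1.737500]
step 3: m = 1.611250, f(m) = 0.680862 > 0 → root in [1.485000, 1.611250]
step 4: m = 1.548125, f(m) = -0.109719 < 0 → root in [1.548125, 1.611250]
step 5: m = 1.579687, f(m) = 0.276917 > 0 → root in [1.548125, 1.579687]
Midpoint of [1.548125, 1.579687] = 1.563906

1.56391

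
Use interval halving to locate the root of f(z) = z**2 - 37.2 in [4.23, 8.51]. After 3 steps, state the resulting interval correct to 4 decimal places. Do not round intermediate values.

[5.8350, 6.3700]

f(4.230000) = -19.307100, f(8.510000) = 35.220100 (opposite signs)
step 1: m = 6.370000, f(m) = 3.376900 > 0 → root in [4.230000, 6.370000]
step 2: m = 5.300000, f(m) = -9.110000 < 0 → root in [5.300000, 6.370000]
step 3: m = 5.835000, f(m) = -3.152775 < 0 → root in [5.835000, 6.370000]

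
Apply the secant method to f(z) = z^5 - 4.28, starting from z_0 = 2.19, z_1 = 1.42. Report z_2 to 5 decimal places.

1.39422

f(z_0) = 46.095640, f(z_1) = 1.493534
z_2 = 1.420000 - (1.493534)·(1.420000 - 2.190000)/(1.493534 - (46.095640)) = 1.394216; f(z_2) = 0.988055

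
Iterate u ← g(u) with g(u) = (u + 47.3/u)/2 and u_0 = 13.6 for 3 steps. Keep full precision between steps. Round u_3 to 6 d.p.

u_1 = g(13.600000) = 8.538971
u_2 = g(8.538971) = 7.039140
u_3 = g(7.039140) = 6.879355

6.879355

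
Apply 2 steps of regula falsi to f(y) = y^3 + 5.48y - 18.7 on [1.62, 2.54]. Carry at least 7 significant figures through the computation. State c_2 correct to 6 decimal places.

1.973410

False-position update: c = (a·f(b) − b·f(a))/(f(b) − f(a)); replace the endpoint whose sign matches f(c).
f(1.620000) = -5.570872, f(2.540000) = 11.606264
step 1: c = 1.918374, f(c) = -1.127398 < 0 → new bracket [1.918374, 2.540000]
step 2: c = 1.973410, f(c) = -0.200564 < 0 → new bracket [1.973410, 2.540000]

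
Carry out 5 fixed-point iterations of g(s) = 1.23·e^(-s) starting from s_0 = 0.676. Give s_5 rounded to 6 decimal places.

s_1 = g(0.676000) = 0.625636
s_2 = g(0.625636) = 0.657953
s_3 = g(0.657953) = 0.637030
s_4 = g(0.637030) = 0.650499
s_5 = g(0.650499) = 0.641796

0.641796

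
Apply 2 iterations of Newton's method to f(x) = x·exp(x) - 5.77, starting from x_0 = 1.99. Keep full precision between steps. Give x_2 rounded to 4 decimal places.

1.4300

f'(x) = (x + 1)·exp(x)
x_0 = 1.990000: f = 8.787912, f' = 21.873446 → x_1 = 1.990000 - (8.787912)/(21.873446) = 1.588238
x_1 = 1.588238: f = 2.004614, f' = 12.669731 → x_2 = 1.588238 - (2.004614)/(12.669731) = 1.430018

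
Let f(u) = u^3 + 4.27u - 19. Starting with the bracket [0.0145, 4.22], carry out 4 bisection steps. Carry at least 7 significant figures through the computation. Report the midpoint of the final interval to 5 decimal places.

2.24867

f(0.014500) = -18.938082, f(4.220000) = 74.170848 (opposite signs)
step 1: m = 2.117250, f(m) = -0.468245 < 0 → root in [2.117250, 4.220000]
step 2: m = 3.168625, f(m) = 26.343608 > 0 → root in [2.117250, 3.168625]
step 3: m = 2.642937, f(m) = 10.746575 > 0 → root in [2.117250, 2.642937]
step 4: m = 2.380094, f(m) = 4.645865 > 0 → root in [2.117250, 2.380094]
Midpoint of [2.117250, 2.380094] = 2.248672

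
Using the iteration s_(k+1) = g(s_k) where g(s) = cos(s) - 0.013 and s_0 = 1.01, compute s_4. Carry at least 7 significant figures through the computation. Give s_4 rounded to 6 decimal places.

0.787344

s_1 = g(1.010000) = 0.518861
s_2 = g(0.518861) = 0.855385
s_3 = g(0.855385) = 0.642928
s_4 = g(0.642928) = 0.787344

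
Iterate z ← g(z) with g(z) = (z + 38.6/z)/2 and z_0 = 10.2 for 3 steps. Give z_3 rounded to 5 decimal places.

6.21304

z_1 = g(10.200000) = 6.992157
z_2 = g(6.992157) = 6.256314
z_3 = g(6.256314) = 6.213041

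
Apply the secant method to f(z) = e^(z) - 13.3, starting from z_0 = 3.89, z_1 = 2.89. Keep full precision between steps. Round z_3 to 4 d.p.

Secant update: z_(k+1) = z_k − f(z_k)·(z_k − z_(k-1))/(f(z_k) − f(z_(k-1))).
f(z_0) = 35.610887, f(z_1) = 4.693310
z_2 = 2.890000 - (4.693310)·(2.890000 - 3.890000)/(4.693310 - (35.610887)) = 2.738199; f(z_2) = 2.159123
z_3 = 2.738199 - (2.159123)·(2.738199 - 2.890000)/(2.159123 - (4.693310)) = 2.608865; f(z_3) = 0.283630

2.6089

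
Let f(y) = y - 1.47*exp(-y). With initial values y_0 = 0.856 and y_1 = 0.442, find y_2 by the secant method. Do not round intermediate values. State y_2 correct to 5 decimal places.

f(y_0) = 0.231459, f(y_1) = -0.502842
y_2 = 0.442000 - (-0.502842)·(0.442000 - 0.856000)/(-0.502842 - (0.231459)) = 0.725503; f(y_2) = 0.013904

0.72550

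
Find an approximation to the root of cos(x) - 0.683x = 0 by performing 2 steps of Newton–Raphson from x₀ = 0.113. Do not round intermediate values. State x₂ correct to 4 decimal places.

0.9210

f'(x) = -sin(x) - 0.683
x_0 = 0.113000: f = 0.916443, f' = -0.795760 → x_1 = 0.113000 - (0.916443)/(-0.795760) = 1.264658
x_1 = 1.264658: f = -0.562383, f' = -1.636505 → x_2 = 1.264658 - (-0.562383)/(-1.636505) = 0.921009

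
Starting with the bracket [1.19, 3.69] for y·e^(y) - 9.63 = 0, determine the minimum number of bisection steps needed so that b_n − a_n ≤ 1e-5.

Initial width b − a = 3.69 − 1.19 = 2.500000.
After n steps the width is (b−a)/2^n; need (b−a)/2^n ≤ 1e-5.
So n ≥ log₂(2.500000/1e-5) = log₂(250000.0000) ≈ 17.9316.
Hence n = 18.

18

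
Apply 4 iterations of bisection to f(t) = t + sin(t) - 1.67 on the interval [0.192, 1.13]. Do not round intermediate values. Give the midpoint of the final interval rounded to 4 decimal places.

0.8662

f(0.192000) = -1.287177, f(1.130000) = 0.364412 (opposite signs)
step 1: m = 0.661000, f(m) = -0.395093 < 0 → root in [0.661000, 1.130000]
step 2: m = 0.895500, f(m) = 0.006022 > 0 → root in [0.661000, 0.895500]
step 3: m = 0.778250, f(m) = -0.189716 < 0 → root in [0.778250, 0.895500]
step 4: m = 0.836875, f(m) = -0.090571 < 0 → root in [0.836875, 0.895500]
Midpoint of [0.836875, 0.895500] = 0.866187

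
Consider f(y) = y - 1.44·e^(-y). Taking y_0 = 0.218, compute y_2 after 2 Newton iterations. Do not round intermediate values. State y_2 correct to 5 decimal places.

Newton update: y ← y − f(y)/f'(y).
f'(y) = 1 + 1.44·e^(-y)
y_0 = 0.218000: f = -0.939941, f' = 2.157941 → y_1 = 0.218000 - (-0.939941)/(2.157941) = 0.653573
y_1 = 0.653573: f = -0.095492, f' = 1.749065 → y_2 = 0.653573 - (-0.095492)/(1.749065) = 0.708169

0.70817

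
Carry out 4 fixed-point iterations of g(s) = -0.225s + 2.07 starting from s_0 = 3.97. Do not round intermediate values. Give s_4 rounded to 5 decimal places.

1.69564

s_1 = g(3.970000) = 1.176750
s_2 = g(1.176750) = 1.805231
s_3 = g(1.805231) = 1.663823
s_4 = g(1.663823) = 1.695640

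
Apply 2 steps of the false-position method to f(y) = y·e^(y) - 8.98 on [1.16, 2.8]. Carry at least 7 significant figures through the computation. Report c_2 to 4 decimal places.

1.4928

False-position update: c = (a·f(b) − b·f(a))/(f(b) − f(a)); replace the endpoint whose sign matches f(c).
f(1.160000) = -5.279677, f(2.800000) = 37.065011
step 1: c = 1.364481, f(c) = -3.639845 < 0 → new bracket [1.364481, 2.800000]
step 2: c = 1.492845, f(c) = -2.337228 < 0 → new bracket [1.492845, 2.800000]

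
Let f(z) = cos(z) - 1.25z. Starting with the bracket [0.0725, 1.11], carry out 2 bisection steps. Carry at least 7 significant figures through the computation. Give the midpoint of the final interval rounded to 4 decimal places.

0.7209

f(0.072500) = 0.906748, f(1.110000) = -0.942838 (opposite signs)
step 1: m = 0.591250, f(m) = 0.091182 > 0 → root in [0.591250, 1.110000]
step 2: m = 0.850625, f(m) = -0.403768 < 0 → root in [0.591250, 0.850625]
Midpoint of [0.591250, 0.850625] = 0.720938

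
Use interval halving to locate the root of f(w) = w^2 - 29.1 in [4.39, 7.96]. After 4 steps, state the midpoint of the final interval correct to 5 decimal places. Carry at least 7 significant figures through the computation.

f(4.390000) = -9.827900, f(7.960000) = 34.261600 (opposite signs)
step 1: m = 6.175000, f(m) = 9.030625 > 0 → root in [4.390000, 6.175000]
step 2: m = 5.282500, f(m) = -1.195194 < 0 → root in [5.282500, 6.175000]
step 3: m = 5.728750, f(m) = 3.718577 > 0 → root in [5.282500, 5.728750]
step 4: m = 5.505625, f(m) = 1.211907 > 0 → root in [5.282500, 5.505625]
Midpoint of [5.282500, 5.505625] = 5.394063

5.39406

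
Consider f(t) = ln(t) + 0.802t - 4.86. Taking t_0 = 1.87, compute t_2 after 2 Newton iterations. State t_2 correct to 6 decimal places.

Newton update: t ← t − f(t)/f'(t).
f'(t) = 1/t + 0.802
t_0 = 1.870000: f = -2.734322, f' = 1.336759 → t_1 = 1.870000 - (-2.734322)/(1.336759) = 3.915485
t_1 = 3.915485: f = -0.354842, f' = 1.057396 → t_2 = 3.915485 - (-0.354842)/(1.057396) = 4.251066

4.251066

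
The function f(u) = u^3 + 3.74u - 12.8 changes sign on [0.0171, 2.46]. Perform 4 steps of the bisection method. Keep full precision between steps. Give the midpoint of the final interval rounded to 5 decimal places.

f(0.017100) = -12.736041, f(2.460000) = 11.287336 (opposite signs)
step 1: m = 1.238550, f(m) = -6.267880 < 0 → root in [1.238550, 2.460000]
step 2: m = 1.849275, f(m) = 0.440472 > 0 → root in [1.238550, 1.849275]
step 3: m = 1.543913, f(m) = -3.345596 < 0 → root in [1.543913, 1.849275]
step 4: m = 1.696594, f(m) = -1.571212 < 0 → root in [1.696594, 1.849275]
Midpoint of [1.696594, 1.849275] = 1.772934

1.77293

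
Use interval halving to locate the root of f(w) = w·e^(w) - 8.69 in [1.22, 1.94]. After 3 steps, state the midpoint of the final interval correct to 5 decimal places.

1.62500

f(1.220000) = -4.557631, f(1.940000) = 4.809977 (opposite signs)
step 1: m = 1.580000, f(m) = -1.019170 < 0 → root in [1.580000, 1.940000]
step 2: m = 1.760000, f(m) = 1.539890 > 0 → root in [1.580000, 1.760000]
step 3: m = 1.670000, f(m) = 0.181320 > 0 → root in [1.580000, 1.670000]
Midpoint of [1.580000, 1.670000] = 1.625000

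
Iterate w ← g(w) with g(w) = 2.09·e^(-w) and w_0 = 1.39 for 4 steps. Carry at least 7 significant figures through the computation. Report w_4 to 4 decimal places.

w_1 = g(1.390000) = 0.520567
w_2 = g(0.520567) = 1.241843
w_3 = g(1.241843) = 0.603699
w_4 = g(0.603699) = 1.142781

1.1428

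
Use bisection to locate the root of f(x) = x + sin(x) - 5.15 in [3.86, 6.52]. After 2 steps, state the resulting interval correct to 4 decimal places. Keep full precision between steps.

f(3.860000) = -1.948186, f(6.520000) = 1.604607 (opposite signs)
step 1: m = 5.190000, f(m) = -0.848096 < 0 → root in [5.190000, 6.520000]
step 2: m = 5.855000, f(m) = 0.289779 > 0 → root in [5.190000, 5.855000]

[5.1900, 5.8550]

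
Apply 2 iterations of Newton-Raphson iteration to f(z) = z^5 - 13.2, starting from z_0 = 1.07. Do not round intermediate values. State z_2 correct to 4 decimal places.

f'(z) = 5z^4
z_0 = 1.070000: f = -11.797448, f' = 6.553980 → z_1 = 1.070000 - (-11.797448)/(6.553980) = 2.870043
z_1 = 2.870043: f = 181.534227, f' = 339.253109 → z_2 = 2.870043 - (181.534227)/(339.253109) = 2.334944

2.3349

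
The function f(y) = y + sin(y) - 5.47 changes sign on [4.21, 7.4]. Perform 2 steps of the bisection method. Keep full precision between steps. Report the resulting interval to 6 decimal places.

[5.805000, 6.602500]

f(4.210000) = -2.136435, f(7.400000) = 2.828708 (opposite signs)
step 1: m = 5.805000, f(m) = -0.125169 < 0 → root in [5.805000, 7.400000]
step 2: m = 6.602500, f(m) = 1.446416 > 0 → root in [5.805000, 6.602500]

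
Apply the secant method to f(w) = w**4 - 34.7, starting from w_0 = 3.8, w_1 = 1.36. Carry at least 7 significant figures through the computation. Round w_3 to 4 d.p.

3.4458

Secant update: w_(k+1) = w_k − f(w_k)·(w_k − w_(k-1))/(f(w_k) − f(w_(k-1))).
f(w_0) = 173.813600, f(w_1) = -31.278980
w_2 = 1.360000 - (-31.278980)·(1.360000 - 3.800000)/(-31.278980 - (173.813600)) = 1.732128; f(w_2) = -25.698394
w_3 = 1.732128 - (-25.698394)·(1.732128 - 1.360000)/(-25.698394 - (-31.278980)) = 3.445764; f(w_3) = 106.275037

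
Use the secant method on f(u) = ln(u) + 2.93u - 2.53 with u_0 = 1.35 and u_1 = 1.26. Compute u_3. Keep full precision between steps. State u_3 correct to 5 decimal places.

f(u_0) = 1.725605, f(u_1) = 1.392912
u_2 = 1.260000 - (1.392912)·(1.260000 - 1.350000)/(1.392912 - (1.725605)) = 0.883190; f(u_2) = -0.066469
u_3 = 0.883190 - (-0.066469)·(0.883190 - 1.260000)/(-0.066469 - (1.392912)) = 0.900352; f(u_3) = 0.003062

0.90035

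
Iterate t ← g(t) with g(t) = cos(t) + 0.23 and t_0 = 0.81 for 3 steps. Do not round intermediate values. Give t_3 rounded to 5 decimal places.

0.90027

t_1 = g(0.810000) = 0.919498
t_2 = g(0.919498) = 0.836219
t_3 = g(0.836219) = 0.900273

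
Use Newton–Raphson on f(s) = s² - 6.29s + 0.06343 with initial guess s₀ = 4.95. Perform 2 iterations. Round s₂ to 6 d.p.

6.313008

f'(s) = 2s - 6.29
s_0 = 4.950000: f = -6.569570, f' = 3.610000 → s_1 = 4.950000 - (-6.569570)/(3.610000) = 6.769825
s_1 = 6.769825: f = 3.311765, f' = 7.249651 → s_2 = 6.769825 - (3.311765)/(7.249651) = 6.313008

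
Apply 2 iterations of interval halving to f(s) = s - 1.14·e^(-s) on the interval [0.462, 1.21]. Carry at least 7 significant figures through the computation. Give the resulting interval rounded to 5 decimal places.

f(0.462000) = -0.256225, f(1.210000) = 0.870055 (opposite signs)
step 1: m = 0.836000, f(m) = 0.341877 > 0 → root in [0.462000, 0.836000]
step 2: m = 0.649000, f(m) = 0.053272 > 0 → root in [0.462000, 0.649000]

[0.46200, 0.64900]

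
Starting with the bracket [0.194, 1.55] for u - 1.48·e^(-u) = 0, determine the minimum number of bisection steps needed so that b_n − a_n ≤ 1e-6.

Initial width b − a = 1.55 − 0.194 = 1.356000.
After n steps the width is (b−a)/2^n; need (b−a)/2^n ≤ 1e-6.
So n ≥ log₂(1.356000/1e-6) = log₂(1356000.0000) ≈ 20.3709.
Hence n = 21.

21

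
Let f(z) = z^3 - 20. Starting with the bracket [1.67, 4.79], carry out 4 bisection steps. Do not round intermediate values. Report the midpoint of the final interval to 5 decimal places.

f(1.670000) = -15.342537, f(4.790000) = 89.902239 (opposite signs)
step 1: m = 3.230000, f(m) = 13.698267 > 0 → root in [1.670000, 3.230000]
step 2: m = 2.450000, f(m) = -5.293875 < 0 → root in [2.450000, 3.230000]
step 3: m = 2.840000, f(m) = 2.906304 > 0 → root in [2.450000, 2.840000]
step 4: m = 2.645000, f(m) = -1.495514 < 0 → root in [2.645000, 2.840000]
Midpoint of [2.645000, 2.840000] = 2.742500

2.74250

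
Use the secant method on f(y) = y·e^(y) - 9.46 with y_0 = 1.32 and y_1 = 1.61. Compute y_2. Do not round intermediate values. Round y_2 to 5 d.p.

1.74092

Secant update: y_(k+1) = y_k − f(y_k)·(y_k − y_(k-1))/(f(y_k) − f(y_(k-1))).
f(y_0) = -4.518684, f(y_1) = -1.405474
y_2 = 1.610000 - (-1.405474)·(1.610000 - 1.320000)/(-1.405474 - (-4.518684)) = 1.740922; f(y_2) = 0.467779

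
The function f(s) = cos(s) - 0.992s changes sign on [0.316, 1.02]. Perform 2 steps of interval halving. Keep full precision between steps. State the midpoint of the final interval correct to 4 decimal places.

f(0.316000) = 0.637014, f(1.020000) = -0.488474 (opposite signs)
step 1: m = 0.668000, f(m) = 0.122406 > 0 → root in [0.668000, 1.020000]
step 2: m = 0.844000, f(m) = -0.172769 < 0 → root in [0.668000, 0.844000]
Midpoint of [0.668000, 0.844000] = 0.756000

0.7560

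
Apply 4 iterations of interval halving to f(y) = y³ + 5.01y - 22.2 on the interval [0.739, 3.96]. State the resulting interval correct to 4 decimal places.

[2.1482, 2.3495]

f(0.739000) = -18.094027, f(3.960000) = 59.738736 (opposite signs)
step 1: m = 2.349500, f(m) = 2.540588 > 0 → root in [0.739000, 2.349500]
step 2: m = 1.544250, f(m) = -10.780722 < 0 → root in [1.544250, 2.349500]
step 3: m = 1.946875, f(m) = -5.066873 < 0 → root in [1.946875, 2.349500]
step 4: m = 2.148187, f(m) = -1.524319 < 0 → root in [2.148187, 2.349500]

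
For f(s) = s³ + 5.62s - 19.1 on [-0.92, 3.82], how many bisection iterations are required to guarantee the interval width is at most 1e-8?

29

Initial width b − a = 3.82 − -0.92 = 4.740000.
After n steps the width is (b−a)/2^n; need (b−a)/2^n ≤ 1e-8.
So n ≥ log₂(4.740000/1e-8) = log₂(474000000.0000) ≈ 28.8203.
Hence n = 29.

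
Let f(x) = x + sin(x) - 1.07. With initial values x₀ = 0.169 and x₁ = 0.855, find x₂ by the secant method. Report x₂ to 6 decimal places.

Secant update: x_(k+1) = x_k − f(x_k)·(x_k − x_(k-1))/(f(x_k) − f(x_(k-1))).
f(x_0) = -0.732803, f(x_1) = 0.539571
x_2 = 0.855000 - (0.539571)·(0.855000 - 0.169000)/(0.539571 - (-0.732803)) = 0.564091; f(x_2) = 0.028738

0.564091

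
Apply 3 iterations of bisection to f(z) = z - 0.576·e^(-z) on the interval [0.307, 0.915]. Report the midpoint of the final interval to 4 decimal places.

0.4210

f(0.307000) = -0.116735, f(0.915000) = 0.684302 (opposite signs)
step 1: m = 0.611000, f(m) = 0.298343 > 0 → root in [0.307000, 0.611000]
step 2: m = 0.459000, f(m) = 0.095017 > 0 → root in [0.307000, 0.459000]
step 3: m = 0.383000, f(m) = -0.009724 < 0 → root in [0.383000, 0.459000]
Midpoint of [0.383000, 0.459000] = 0.421000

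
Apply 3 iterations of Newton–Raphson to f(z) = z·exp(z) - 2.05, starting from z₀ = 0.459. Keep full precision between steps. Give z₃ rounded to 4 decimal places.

f'(z) = (z + 1)·exp(z)
z_0 = 0.459000: f = -1.323637, f' = 2.308854 → z_1 = 0.459000 - (-1.323637)/(2.308854) = 1.032287
z_1 = 1.032287: f = 0.848126, f' = 5.705607 → z_2 = 1.032287 - (0.848126)/(5.705607) = 0.883639
z_2 = 0.883639: f = 0.088134, f' = 4.557824 → z_3 = 0.883639 - (0.088134)/(4.557824) = 0.864303

0.8643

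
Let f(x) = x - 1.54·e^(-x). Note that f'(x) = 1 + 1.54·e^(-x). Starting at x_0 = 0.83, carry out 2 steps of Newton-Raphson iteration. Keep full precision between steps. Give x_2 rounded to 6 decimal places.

Newton update: x ← x − f(x)/f'(x).
x_0 = 0.830000: f = 0.158484, f' = 1.671516 → x_1 = 0.830000 - (0.158484)/(1.671516) = 0.735185
x_1 = 0.735185: f = -0.003116, f' = 1.738302 → x_2 = 0.735185 - (-0.003116)/(1.738302) = 0.736978

0.736978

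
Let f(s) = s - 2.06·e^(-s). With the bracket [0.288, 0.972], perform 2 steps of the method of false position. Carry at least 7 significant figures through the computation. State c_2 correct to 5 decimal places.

0.86835

f(0.288000) = -1.256509, f(0.972000) = 0.192649
step 1: c = 0.881070, f(c) = 0.027531 > 0 → new bracket [0.288000, 0.881070]
step 2: c = 0.868354, f(c) = 0.003892 > 0 → new bracket [0.288000, 0.868354]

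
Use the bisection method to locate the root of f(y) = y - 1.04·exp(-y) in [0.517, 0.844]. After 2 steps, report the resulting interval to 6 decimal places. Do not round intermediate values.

[0.517000, 0.598750]

f(0.517000) = -0.103159, f(0.844000) = 0.396813 (opposite signs)
step 1: m = 0.680500, f(m) = 0.153882 > 0 → root in [0.517000, 0.680500]
step 2: m = 0.598750, f(m) = 0.027272 > 0 → root in [0.517000, 0.598750]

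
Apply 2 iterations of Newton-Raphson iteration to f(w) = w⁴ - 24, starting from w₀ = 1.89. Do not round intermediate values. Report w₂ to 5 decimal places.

2.21882

f'(w) = 4w³
w_0 = 1.890000: f = -11.240102, f' = 27.005076 → w_1 = 1.890000 - (-11.240102)/(27.005076) = 2.306222
w_1 = 2.306222: f = 4.288134, f' = 49.064030 → w_2 = 2.306222 - (4.288134)/(49.064030) = 2.218823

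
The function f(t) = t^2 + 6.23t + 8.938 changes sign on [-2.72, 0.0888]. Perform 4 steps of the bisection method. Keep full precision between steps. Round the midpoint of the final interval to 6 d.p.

f(-2.720000) = -0.609200, f(0.088800) = 9.499109 (opposite signs)
step 1: m = -1.315600, f(m) = 2.472615 > 0 → root in [-2.720000, -1.315600]
step 2: m = -2.017800, f(m) = 0.438623 > 0 → root in [-2.720000, -2.017800]
step 3: m = -2.368900, f(m) = -0.208560 < 0 → root in [-2.368900, -2.017800]
step 4: m = -2.193350, f(m) = 0.084214 > 0 → root in [-2.368900, -2.193350]
Midpoint of [-2.368900, -2.193350] = -2.281125

-2.281125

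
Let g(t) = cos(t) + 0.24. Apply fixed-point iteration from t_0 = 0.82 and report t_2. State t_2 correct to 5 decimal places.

t_1 = g(0.820000) = 0.922221
t_2 = g(0.922221) = 0.844051

0.84405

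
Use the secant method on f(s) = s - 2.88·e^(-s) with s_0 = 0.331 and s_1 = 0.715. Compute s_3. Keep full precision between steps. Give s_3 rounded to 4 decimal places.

1.0243

f(s_0) = -1.737431, f(s_1) = -0.693873
s_2 = 0.715000 - (-0.693873)·(0.715000 - 0.331000)/(-0.693873 - (-1.737431)) = 0.970326; f(s_2) = -0.121077
s_3 = 0.970326 - (-0.121077)·(0.970326 - 0.715000)/(-0.121077 - (-0.693873)) = 1.024297; f(s_3) = -0.009764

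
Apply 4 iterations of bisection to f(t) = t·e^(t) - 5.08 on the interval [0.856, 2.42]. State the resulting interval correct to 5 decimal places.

f(0.856000) = -3.065210, f(2.420000) = 22.134980 (opposite signs)
step 1: m = 1.638000, f(m) = 3.347296 > 0 → root in [0.856000, 1.638000]
step 2: m = 1.247000, f(m) = -0.740580 < 0 → root in [1.247000, 1.638000]
step 3: m = 1.442500, f(m) = 1.023594 > 0 → root in [1.247000, 1.442500]
step 4: m = 1.344750, f(m) = 0.080111 > 0 → root in [1.247000, 1.344750]

[1.24700, 1.34475]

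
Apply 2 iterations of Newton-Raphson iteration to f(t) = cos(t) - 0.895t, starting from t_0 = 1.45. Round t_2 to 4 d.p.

0.7883

f'(t) = -sin(t) - 0.895
t_0 = 1.450000: f = -1.177247, f' = -1.887713 → t_1 = 1.450000 - (-1.177247)/(-1.887713) = 0.826363
t_1 = 0.826363: f = -0.062040, f' = -1.630472 → t_2 = 0.826363 - (-0.062040)/(-1.630472) = 0.788313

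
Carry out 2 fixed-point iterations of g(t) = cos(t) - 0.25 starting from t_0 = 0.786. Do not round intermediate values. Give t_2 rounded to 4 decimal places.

t_1 = g(0.786000) = 0.456681
t_2 = g(0.456681) = 0.647521

0.6475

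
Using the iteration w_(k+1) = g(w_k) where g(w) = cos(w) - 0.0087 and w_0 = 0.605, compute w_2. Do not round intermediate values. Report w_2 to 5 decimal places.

w_1 = g(0.605000) = 0.813802
w_2 = g(0.813802) = 0.678040

0.67804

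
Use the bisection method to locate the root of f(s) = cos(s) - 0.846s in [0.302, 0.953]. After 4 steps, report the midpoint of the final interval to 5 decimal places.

f(0.302000) = 0.699252, f(0.953000) = -0.226998 (opposite signs)
step 1: m = 0.627500, f(m) = 0.278633 > 0 → root in [0.627500, 0.953000]
step 2: m = 0.790250, f(m) = 0.035116 > 0 → root in [0.790250, 0.953000]
step 3: m = 0.871625, f(m) = -0.093811 < 0 → root in [0.790250, 0.871625]
step 4: m = 0.830937, f(m) = -0.028789 < 0 → root in [0.790250, 0.830937]
Midpoint of [0.790250, 0.830937] = 0.810594

0.81059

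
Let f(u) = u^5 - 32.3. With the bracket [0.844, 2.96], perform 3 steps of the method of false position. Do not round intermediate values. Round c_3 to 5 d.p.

1.57900

False-position update: c = (a·f(b) − b·f(a))/(f(b) − f(a)); replace the endpoint whose sign matches f(c).
f(0.844000) = -31.871735, f(2.960000) = 194.926278
step 1: c = 1.141360, f(c) = -30.363075 < 0 → new bracket [1.141360, 2.960000]
step 2: c = 1.386465, f(c) = -27.176770 < 0 → new bracket [1.386465, 2.960000]
step 3: c = 1.579004, f(c) = -22.484414 < 0 → new bracket [1.579004, 2.960000]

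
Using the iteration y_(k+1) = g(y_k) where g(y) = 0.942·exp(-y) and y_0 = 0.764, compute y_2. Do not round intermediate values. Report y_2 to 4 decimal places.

0.6074

y_1 = g(0.764000) = 0.438783
y_2 = g(0.438783) = 0.607421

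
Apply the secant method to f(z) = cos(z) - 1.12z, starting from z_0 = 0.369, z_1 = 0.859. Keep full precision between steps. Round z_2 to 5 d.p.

0.67627

f(z_0) = 0.519408, f(z_1) = -0.308885
z_2 = 0.859000 - (-0.308885)·(0.859000 - 0.369000)/(-0.308885 - (0.519408)) = 0.676271; f(z_2) = 0.022489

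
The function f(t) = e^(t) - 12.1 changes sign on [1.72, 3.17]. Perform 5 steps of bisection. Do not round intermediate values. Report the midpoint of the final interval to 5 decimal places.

2.51297

f(1.720000) = -6.515472, f(3.170000) = 11.707484 (opposite signs)
step 1: m = 2.445000, f(m) = -0.569450 < 0 → root in [2.445000, 3.170000]
step 2: m = 2.807500, f(m) = 4.468445 > 0 → root in [2.445000, 2.807500]
step 3: m = 2.626250, f(m) = 1.721841 > 0 → root in [2.445000, 2.626250]
step 4: m = 2.535625, f(m) = 0.524319 > 0 → root in [2.445000, 2.535625]
step 5: m = 2.490312, f(m) = -0.034954 < 0 → root in [2.490312, 2.535625]
Midpoint of [2.490312, 2.535625] = 2.512969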